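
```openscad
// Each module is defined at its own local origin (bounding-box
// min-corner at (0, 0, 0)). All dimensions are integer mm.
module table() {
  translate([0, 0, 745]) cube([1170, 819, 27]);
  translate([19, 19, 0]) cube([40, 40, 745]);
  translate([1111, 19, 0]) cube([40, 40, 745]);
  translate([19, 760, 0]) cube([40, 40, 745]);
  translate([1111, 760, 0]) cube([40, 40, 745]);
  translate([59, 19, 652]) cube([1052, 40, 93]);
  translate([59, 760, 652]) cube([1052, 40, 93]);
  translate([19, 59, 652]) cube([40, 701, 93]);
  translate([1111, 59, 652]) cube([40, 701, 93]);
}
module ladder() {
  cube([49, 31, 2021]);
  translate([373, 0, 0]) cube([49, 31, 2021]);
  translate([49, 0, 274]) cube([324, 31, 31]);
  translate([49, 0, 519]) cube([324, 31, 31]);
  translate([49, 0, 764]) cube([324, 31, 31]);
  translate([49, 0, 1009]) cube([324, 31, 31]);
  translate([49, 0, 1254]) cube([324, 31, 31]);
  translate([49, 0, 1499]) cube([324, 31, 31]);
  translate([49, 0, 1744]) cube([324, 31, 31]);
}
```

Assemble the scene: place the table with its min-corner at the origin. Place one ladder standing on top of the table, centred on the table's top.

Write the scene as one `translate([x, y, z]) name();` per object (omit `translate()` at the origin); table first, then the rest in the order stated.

table();
translate([374, 394, 772]) ladder();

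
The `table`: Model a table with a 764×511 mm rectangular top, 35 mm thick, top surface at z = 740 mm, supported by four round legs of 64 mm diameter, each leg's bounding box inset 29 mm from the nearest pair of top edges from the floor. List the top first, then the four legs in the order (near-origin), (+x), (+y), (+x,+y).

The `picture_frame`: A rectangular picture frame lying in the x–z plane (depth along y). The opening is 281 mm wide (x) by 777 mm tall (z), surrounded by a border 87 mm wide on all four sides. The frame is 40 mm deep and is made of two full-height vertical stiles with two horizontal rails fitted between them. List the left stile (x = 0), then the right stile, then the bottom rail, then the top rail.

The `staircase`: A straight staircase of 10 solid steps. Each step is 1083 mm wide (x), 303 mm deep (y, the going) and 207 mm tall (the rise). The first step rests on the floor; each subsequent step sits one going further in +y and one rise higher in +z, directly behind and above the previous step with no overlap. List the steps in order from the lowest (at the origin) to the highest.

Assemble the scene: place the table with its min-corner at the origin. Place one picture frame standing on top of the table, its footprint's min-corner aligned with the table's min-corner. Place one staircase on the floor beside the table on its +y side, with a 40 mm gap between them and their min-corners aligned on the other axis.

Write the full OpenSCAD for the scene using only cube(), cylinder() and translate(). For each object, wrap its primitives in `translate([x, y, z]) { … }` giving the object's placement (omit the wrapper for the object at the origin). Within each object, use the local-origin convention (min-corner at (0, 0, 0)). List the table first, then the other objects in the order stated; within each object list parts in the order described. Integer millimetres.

translate([0, 0, 705]) cube([764, 511, 35]);
translate([61, 61, 0]) cylinder(h = 705, r = 32);
translate([703, 61, 0]) cylinder(h = 705, r = 32);
translate([61, 450, 0]) cylinder(h = 705, r = 32);
translate([703, 450, 0]) cylinder(h = 705, r = 32);
translate([0, 0, 740]) {
  cube([87, 40, 951]);
  translate([368, 0, 0]) cube([87, 40, 951]);
  translate([87, 0, 0]) cube([281, 40, 87]);
  translate([87, 0, 864]) cube([281, 40, 87]);
}
translate([0, 551, 0]) {
  cube([1083, 303, 207]);
  translate([0, 303, 207]) cube([1083, 303, 207]);
  translate([0, 606, 414]) cube([1083, 303, 207]);
  translate([0, 909, 621]) cube([1083, 303, 207]);
  translate([0, 1212, 828]) cube([1083, 303, 207]);
  translate([0, 1515, 1035]) cube([1083, 303, 207]);
  translate([0, 1818, 1242]) cube([1083, 303, 207]);
  translate([0, 2121, 1449]) cube([1083, 303, 207]);
  translate([0, 2424, 1656]) cube([1083, 303, 207]);
  translate([0, 2727, 1863]) cube([1083, 303, 207]);
}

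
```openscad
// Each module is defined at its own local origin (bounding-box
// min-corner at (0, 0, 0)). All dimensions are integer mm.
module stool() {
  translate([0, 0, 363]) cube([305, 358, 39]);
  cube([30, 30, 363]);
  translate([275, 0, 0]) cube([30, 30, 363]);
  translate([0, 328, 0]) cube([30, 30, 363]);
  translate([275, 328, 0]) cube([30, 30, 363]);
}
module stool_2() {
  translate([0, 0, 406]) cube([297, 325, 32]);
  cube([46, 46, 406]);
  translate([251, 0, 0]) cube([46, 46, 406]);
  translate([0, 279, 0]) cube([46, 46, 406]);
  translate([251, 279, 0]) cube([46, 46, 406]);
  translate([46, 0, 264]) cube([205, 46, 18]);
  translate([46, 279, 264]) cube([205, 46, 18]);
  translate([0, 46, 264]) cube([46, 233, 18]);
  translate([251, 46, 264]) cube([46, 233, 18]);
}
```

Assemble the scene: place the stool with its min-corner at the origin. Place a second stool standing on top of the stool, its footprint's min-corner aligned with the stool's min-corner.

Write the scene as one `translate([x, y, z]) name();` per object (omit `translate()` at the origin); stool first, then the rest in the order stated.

stool();
translate([0, 0, 402]) stool_2();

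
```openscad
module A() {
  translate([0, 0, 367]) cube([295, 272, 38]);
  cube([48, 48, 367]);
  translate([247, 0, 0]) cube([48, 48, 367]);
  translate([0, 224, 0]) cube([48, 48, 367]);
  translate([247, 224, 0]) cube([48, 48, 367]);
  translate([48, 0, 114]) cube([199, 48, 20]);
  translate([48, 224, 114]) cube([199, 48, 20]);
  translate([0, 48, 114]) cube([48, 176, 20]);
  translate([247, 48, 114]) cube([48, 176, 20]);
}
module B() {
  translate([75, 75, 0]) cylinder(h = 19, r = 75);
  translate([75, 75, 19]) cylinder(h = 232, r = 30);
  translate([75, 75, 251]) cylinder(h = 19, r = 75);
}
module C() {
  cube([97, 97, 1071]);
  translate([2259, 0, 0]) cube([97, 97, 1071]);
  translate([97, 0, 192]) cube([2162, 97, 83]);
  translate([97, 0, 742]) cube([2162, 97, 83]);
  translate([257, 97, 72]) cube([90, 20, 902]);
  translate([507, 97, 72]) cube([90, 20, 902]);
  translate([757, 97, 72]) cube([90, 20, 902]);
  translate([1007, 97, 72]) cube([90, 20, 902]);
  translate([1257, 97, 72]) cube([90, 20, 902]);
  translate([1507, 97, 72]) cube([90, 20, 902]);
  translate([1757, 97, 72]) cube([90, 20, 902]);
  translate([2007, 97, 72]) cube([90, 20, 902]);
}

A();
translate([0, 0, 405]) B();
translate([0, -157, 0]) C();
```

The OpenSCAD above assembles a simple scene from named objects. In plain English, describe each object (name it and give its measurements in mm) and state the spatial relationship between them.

A is a simple wooden stool: a rectangular seat 295 mm (x) by 272 mm (y), 38 mm thick, top face at z = 405 mm, on four square legs, each 48×48 mm in cross-section. The legs rest on z = 0, each flush with a corner of the seat. Four stretchers, 48 mm wide and 20 mm tall, connect adjacent legs with their undersides at z = 114 mm, each running between the inner faces of the legs it joins and aligned with the legs' outer faces on the other axis.

B is a spool: two coaxial disc flanges of radius 75 mm and thickness 19 mm, joined by a core cylinder of radius 30 mm and height 232 mm. The lower flange rests on z = 0 and the three cylinders share a vertical axis.

C is a fence section. Two 97×97 mm posts, 1071 mm tall, stand on the floor with a clear span of 2162 mm between their inner faces. Two horizontal rails of 97×83 mm section span the gap between the posts with their undersides at z = 192 mm and z = 742 mm, flush with the posts' −y face. 8 pickets, each 90 mm wide, 20 mm thick and 902 mm tall, are fixed to the +y face of the rails with their bottoms at z = 72 mm, evenly spaced across the span with equal gaps (rounded down to the nearest mm) at the −x end and between each pair — any rounding remainder accumulates at the +x end.

The spool is on top of the stool. The fence section is on the floor beside the stool on its −y side.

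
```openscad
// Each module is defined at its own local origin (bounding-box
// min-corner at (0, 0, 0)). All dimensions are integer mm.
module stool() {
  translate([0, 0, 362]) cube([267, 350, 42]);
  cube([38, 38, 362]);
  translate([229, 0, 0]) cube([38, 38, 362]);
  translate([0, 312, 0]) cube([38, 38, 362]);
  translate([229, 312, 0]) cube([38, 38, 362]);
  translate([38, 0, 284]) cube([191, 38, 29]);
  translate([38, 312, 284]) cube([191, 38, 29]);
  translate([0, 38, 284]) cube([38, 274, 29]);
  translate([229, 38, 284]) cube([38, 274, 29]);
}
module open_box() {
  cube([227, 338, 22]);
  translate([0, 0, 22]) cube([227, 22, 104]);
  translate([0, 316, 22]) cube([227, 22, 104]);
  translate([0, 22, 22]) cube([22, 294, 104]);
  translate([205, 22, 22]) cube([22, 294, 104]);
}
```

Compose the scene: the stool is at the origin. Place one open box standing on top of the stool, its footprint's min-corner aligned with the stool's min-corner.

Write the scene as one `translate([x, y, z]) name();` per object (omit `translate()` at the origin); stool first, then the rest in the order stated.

stool();
translate([0, 0, 404]) open_box();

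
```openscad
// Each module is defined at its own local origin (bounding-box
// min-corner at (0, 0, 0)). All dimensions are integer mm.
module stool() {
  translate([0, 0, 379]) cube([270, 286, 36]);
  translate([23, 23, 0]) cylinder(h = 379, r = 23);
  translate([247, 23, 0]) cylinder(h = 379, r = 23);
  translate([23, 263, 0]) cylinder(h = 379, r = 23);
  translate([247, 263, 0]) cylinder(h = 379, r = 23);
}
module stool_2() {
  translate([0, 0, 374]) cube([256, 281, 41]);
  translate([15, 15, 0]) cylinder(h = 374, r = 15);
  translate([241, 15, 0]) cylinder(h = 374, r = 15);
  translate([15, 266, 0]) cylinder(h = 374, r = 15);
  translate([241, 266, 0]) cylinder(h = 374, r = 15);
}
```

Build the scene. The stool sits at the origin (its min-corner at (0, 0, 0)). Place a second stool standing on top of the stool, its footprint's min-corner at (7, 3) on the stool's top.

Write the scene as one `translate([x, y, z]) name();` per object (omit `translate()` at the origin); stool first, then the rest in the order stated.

stool();
translate([7, 3, 415]) stool_2();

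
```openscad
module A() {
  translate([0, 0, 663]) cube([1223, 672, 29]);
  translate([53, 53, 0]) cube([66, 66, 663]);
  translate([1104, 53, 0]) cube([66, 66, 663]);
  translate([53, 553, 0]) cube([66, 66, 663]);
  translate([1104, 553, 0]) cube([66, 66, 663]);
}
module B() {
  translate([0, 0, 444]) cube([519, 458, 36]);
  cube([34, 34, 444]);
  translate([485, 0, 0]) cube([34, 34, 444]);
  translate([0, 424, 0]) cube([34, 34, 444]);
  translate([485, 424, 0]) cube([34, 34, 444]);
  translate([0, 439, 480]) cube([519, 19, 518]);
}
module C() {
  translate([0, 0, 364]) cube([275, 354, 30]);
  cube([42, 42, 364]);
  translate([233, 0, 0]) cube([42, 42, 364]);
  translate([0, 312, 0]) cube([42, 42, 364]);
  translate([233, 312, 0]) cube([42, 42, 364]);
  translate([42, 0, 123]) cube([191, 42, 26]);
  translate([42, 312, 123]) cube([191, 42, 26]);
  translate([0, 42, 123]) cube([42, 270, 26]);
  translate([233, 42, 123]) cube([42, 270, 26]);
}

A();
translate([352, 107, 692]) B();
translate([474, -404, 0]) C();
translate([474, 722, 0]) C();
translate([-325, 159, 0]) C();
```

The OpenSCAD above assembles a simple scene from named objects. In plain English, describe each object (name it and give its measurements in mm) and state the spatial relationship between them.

A is a table: top 1223 mm (x) × 672 mm (y), 29 mm thick, upper face at z = 692 mm, on four 66×66 mm square legs, each inset 53 mm from the nearest pair of top edges, running from z = 0 to the bottom of the top.

B is a chair: 519×458 mm seat, 36 mm thick, top at z = 480 mm, on four 34 mm square corner legs flush with the seat edges. A 19 mm thick backrest slab spans the full seat width, extending 518 mm above the seat top, its back face flush with the seat's +y edge.

C is a four-legged stool. The seat is 275×354 mm, 30 mm thick, top at z = 394 mm. It stands on four square legs, each 42×42 mm in cross-section, from z = 0 to the seat underside, each flush with a corner of the seat. Four stretchers, 42 mm wide and 26 mm tall, connect adjacent legs with their undersides at z = 123 mm, each running between the inner faces of the legs it joins and aligned with the legs' outer faces on the other axis.

The chair is on top of the table, centred. Three stools sit around the table at the −y, +y, −x sides.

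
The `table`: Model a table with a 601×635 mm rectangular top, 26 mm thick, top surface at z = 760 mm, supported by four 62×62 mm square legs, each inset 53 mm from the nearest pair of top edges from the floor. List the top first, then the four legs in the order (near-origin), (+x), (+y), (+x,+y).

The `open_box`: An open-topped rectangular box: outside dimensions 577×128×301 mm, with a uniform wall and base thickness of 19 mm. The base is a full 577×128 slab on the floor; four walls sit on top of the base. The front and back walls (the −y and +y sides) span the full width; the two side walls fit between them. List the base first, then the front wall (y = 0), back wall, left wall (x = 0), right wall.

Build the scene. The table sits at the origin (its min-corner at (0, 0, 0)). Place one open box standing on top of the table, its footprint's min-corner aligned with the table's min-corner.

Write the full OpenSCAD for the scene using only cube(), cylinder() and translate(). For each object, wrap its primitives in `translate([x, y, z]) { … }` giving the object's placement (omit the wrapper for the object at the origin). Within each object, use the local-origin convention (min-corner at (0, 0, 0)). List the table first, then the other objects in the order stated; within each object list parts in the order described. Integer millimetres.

translate([0, 0, 734]) cube([601, 635, 26]);
translate([53, 53, 0]) cube([62, 62, 734]);
translate([486, 53, 0]) cube([62, 62, 734]);
translate([53, 520, 0]) cube([62, 62, 734]);
translate([486, 520, 0]) cube([62, 62, 734]);
translate([0, 0, 760]) {
  cube([577, 128, 19]);
  translate([0, 0, 19]) cube([577, 19, 282]);
  translate([0, 109, 19]) cube([577, 19, 282]);
  translate([0, 19, 19]) cube([19, 90, 282]);
  translate([558, 19, 19]) cube([19, 90, 282]);
}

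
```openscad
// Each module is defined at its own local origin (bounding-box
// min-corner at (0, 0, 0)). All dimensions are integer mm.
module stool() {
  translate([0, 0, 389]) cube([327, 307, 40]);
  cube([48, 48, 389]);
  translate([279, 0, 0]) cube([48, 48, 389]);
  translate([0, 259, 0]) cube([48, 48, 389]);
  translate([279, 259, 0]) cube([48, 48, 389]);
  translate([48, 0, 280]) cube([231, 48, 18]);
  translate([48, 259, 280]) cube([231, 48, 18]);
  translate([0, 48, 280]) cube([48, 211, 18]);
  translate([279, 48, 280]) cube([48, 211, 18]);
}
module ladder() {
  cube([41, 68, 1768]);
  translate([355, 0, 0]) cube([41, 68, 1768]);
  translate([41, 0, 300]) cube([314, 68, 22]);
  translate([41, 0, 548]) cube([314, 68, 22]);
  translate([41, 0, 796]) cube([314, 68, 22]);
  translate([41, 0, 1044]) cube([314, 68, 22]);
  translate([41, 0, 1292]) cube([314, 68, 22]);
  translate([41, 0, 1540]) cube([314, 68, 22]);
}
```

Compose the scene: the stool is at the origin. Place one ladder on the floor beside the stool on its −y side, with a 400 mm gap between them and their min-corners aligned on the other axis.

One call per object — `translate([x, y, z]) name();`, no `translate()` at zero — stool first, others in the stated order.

stool();
translate([0, -468, 0]) ladder();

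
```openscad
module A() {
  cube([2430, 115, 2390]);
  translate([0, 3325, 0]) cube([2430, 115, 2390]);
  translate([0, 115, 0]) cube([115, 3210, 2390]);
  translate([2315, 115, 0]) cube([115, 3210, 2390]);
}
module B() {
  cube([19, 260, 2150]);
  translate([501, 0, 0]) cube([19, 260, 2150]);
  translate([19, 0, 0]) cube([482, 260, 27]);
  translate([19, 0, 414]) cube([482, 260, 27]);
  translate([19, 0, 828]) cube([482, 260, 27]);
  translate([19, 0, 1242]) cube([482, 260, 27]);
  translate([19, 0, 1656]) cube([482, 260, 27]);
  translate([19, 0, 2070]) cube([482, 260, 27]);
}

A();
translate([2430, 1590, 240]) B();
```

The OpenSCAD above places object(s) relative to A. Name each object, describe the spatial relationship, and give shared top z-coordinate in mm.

A is a house frame. B is a bookshelf. The bookshelf is beside the house frame with their tops flush at z = 2390. The shared top z-coordinate is 2390 mm.

Both tops at z = 2390 mm.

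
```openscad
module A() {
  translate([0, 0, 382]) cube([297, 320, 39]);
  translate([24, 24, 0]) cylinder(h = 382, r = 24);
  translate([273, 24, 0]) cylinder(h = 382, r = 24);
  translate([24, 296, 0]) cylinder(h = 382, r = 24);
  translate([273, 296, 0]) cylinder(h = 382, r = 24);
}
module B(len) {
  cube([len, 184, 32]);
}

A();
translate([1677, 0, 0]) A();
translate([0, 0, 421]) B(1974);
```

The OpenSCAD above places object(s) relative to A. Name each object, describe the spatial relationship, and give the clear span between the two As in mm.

Second stool starts at x = 1677; first ends at x = 297; clear span = 1677 − 297 = 1380 mm.

A is a stool. B is a beam. A beam spans the tops of two stools. The clear span between the two stools is 1380 mm.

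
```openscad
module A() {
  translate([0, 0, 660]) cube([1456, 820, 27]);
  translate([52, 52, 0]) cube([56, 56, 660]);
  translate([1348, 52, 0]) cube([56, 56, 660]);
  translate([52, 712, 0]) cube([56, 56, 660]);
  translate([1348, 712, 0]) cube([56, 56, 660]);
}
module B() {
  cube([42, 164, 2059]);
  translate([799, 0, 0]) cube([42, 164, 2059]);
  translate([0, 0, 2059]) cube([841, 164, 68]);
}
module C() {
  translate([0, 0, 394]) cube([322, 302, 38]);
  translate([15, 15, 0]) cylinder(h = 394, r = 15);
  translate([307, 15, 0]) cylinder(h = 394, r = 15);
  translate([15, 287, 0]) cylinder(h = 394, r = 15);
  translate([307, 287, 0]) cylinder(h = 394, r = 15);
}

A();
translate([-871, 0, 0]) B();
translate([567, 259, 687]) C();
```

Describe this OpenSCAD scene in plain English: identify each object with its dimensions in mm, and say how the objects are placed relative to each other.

A is a table with a 1456×820 mm rectangular top, 27 mm thick, top surface at z = 687 mm, supported by four 56×56 mm square legs, each inset 52 mm from the nearest pair of top edges, running from the floor.

B is a rectangular door frame: two vertical jambs of 42×164 mm section, 2059 mm tall, with a clear opening 757 mm wide between their inner faces. A header 68 mm tall and 164 mm deep lies on top of the jambs and spans the full outside width.

C is a simple wooden stool: a rectangular seat 322 mm (x) by 302 mm (y), 38 mm thick, top face at z = 432 mm, on four round legs, each 30 mm in diameter. The legs rest on z = 0, each leg's axis is inset half a diameter from the nearest pair of seat edges (so the leg's bounding box is flush with the corner).

The door frame is on the floor beside the table on its −x side. The stool is on top of the table, centred.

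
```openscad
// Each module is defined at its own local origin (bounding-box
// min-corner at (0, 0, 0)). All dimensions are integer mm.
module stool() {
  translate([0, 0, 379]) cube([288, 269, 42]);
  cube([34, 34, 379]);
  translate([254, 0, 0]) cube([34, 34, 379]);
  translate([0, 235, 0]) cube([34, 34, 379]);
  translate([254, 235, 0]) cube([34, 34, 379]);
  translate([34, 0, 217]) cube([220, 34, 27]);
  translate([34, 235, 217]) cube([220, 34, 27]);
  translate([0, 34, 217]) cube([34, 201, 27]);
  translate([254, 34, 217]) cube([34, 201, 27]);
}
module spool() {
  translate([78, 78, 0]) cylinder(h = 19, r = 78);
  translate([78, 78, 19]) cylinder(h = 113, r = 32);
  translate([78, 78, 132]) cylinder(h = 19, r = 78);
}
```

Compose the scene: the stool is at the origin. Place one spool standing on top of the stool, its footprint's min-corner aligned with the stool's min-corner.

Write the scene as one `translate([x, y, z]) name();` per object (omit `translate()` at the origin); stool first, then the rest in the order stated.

stool();
translate([0, 0, 421]) spool();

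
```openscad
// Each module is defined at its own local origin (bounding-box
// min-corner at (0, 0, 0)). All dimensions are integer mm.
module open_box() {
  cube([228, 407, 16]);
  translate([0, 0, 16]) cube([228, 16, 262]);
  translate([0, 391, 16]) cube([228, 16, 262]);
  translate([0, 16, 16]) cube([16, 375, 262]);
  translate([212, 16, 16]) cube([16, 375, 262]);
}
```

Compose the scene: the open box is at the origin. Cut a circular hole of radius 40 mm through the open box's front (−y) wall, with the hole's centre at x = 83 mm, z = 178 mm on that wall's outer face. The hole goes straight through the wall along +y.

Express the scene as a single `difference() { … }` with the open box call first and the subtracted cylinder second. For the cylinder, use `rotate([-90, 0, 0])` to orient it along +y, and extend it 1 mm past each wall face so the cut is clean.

difference() {
  open_box();
  translate([83, -1, 178]) rotate([-90, 0, 0]) cylinder(h = 18, r = 40);
}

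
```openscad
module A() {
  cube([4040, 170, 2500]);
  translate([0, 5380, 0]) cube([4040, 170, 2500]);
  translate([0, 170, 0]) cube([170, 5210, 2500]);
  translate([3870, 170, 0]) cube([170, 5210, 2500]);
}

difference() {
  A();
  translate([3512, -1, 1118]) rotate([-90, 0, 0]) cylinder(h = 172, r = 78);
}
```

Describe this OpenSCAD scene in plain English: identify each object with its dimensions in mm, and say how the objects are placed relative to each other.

A is a box-shaped house frame (walls only): outside footprint 4040×5550 mm, wall height 2500 mm, wall thickness 170 mm. The two y-facing walls run the full x-width; the two x-facing walls fit between the inner faces of the y-facing walls.

The house frame has a circular hole of radius 78 mm through its front wall, centred at (x = 3512, z = 1118).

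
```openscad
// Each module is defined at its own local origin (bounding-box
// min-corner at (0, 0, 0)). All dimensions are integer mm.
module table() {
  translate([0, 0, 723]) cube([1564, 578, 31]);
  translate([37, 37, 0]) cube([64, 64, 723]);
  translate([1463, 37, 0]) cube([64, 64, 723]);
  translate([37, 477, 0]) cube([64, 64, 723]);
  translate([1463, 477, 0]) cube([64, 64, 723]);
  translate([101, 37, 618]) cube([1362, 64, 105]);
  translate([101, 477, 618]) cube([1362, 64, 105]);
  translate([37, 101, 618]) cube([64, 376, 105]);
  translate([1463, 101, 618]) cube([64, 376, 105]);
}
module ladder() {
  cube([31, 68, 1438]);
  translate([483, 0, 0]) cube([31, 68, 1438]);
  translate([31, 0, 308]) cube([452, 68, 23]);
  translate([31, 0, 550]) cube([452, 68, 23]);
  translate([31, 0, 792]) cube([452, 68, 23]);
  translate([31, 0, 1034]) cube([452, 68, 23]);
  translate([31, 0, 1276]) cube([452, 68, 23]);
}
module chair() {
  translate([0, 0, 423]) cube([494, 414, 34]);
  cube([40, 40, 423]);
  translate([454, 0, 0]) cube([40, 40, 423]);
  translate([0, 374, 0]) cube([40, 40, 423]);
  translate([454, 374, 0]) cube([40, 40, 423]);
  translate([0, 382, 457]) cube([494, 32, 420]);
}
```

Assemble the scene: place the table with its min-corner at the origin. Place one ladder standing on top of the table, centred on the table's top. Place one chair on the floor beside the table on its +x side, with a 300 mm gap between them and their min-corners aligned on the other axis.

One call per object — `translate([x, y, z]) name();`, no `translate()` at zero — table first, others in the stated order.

table();
translate([525, 255, 754]) ladder();
translate([1864, 0, 0]) chair();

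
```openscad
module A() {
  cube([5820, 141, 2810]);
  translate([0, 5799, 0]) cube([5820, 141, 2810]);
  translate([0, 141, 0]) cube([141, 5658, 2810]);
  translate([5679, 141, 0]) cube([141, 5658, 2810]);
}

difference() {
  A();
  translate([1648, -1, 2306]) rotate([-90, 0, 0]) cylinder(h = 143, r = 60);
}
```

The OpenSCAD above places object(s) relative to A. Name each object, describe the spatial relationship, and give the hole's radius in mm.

The subtracted cylinder has r = 60 mm.

A is a house frame. The house frame has a circular hole through its front wall. The hole's radius is 60 mm.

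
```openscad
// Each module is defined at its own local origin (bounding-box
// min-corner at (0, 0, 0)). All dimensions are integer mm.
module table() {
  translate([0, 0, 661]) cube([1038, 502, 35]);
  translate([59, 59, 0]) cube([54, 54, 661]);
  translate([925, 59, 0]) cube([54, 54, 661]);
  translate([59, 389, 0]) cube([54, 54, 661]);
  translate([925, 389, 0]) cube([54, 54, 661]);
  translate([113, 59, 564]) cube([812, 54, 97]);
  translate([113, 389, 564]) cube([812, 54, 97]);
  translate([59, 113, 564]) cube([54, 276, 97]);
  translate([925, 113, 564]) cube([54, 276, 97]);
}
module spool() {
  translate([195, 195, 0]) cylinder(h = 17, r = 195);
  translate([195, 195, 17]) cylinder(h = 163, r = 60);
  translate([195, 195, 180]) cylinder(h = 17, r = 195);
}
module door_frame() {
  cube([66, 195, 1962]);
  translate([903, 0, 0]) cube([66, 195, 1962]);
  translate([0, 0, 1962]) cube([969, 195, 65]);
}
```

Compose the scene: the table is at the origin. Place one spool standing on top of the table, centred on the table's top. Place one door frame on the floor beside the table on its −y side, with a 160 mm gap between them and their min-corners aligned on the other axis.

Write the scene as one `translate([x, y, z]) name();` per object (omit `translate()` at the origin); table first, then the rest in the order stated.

table();
translate([324, 56, 696]) spool();
translate([0, -355, 0]) door_frame();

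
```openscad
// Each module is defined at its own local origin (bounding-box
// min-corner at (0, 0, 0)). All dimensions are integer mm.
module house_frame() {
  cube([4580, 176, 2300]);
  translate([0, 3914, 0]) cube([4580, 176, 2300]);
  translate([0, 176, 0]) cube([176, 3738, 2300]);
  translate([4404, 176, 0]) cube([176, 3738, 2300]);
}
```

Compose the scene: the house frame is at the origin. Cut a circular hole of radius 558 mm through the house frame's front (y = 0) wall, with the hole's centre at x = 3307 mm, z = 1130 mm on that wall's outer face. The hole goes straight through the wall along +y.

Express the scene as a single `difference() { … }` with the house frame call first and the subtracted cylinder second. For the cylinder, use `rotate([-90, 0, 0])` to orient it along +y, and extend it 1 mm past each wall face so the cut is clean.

difference() {
  house_frame();
  translate([3307, -1, 1130]) rotate([-90, 0, 0]) cylinder(h = 178, r = 558);
}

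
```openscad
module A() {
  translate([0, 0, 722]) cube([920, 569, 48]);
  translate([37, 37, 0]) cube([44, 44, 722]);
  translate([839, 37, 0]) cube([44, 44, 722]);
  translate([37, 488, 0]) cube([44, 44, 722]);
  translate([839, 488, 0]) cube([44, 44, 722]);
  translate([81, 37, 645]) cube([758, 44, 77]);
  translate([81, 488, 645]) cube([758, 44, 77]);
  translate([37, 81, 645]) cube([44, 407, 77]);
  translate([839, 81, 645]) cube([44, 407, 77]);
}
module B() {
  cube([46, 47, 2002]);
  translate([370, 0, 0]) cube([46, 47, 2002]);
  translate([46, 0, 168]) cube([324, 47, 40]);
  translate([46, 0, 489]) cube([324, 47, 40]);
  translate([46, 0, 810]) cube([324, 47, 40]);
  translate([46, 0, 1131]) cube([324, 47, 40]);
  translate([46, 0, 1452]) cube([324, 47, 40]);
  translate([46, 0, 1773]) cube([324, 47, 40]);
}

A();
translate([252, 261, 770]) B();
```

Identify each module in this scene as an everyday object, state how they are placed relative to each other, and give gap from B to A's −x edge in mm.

The ladder's min-x is at 252; the table's min-x is 0; gap = 252 mm.

A is a table. B is a ladder. The ladder is on top of the table, centred. The gap from the ladder to the table's −x edge is 252 mm.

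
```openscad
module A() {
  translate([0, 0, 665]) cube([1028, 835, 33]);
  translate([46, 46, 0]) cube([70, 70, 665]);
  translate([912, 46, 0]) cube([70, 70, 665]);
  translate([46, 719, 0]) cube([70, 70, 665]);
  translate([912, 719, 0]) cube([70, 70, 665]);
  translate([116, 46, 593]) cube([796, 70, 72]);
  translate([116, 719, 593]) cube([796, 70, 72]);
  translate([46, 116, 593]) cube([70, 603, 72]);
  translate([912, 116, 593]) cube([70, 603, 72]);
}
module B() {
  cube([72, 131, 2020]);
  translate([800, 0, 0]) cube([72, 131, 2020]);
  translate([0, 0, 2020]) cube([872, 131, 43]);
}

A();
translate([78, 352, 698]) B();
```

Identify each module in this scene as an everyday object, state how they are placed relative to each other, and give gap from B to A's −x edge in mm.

The door frame's min-x is at 78; the table's min-x is 0; gap = 78 mm.

A is a table. B is a door frame. The door frame is on top of the table, centred. The gap from the door frame to the table's −x edge is 78 mm.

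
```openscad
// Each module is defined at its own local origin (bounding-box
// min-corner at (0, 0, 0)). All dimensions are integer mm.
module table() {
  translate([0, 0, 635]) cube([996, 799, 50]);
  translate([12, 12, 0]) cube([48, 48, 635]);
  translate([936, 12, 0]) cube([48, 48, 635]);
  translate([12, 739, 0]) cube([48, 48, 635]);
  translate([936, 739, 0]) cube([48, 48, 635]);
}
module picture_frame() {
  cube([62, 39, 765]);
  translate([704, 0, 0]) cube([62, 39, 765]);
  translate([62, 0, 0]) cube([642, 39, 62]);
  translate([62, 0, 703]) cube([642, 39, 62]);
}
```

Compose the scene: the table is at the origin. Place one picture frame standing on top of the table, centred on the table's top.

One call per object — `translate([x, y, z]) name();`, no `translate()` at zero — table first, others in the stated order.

table();
translate([115, 380, 685]) picture_frame();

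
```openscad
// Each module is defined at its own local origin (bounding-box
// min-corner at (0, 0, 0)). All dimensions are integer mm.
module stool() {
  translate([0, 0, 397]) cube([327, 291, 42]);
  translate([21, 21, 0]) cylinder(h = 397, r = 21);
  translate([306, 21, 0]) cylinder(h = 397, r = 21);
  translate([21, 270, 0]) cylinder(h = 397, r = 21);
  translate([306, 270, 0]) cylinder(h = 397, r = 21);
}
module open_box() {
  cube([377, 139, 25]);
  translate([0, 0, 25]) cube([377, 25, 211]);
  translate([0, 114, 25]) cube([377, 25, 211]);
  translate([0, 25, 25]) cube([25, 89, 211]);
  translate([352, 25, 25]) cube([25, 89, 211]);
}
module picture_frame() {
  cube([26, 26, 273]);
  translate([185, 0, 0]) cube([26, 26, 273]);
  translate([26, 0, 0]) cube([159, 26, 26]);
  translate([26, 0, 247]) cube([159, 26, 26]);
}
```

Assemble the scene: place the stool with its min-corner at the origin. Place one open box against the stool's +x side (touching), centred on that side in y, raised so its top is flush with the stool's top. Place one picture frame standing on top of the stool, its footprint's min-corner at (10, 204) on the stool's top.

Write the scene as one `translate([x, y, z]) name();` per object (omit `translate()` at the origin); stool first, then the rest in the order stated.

stool();
translate([327, 76, 203]) open_box();
translate([10, 204, 439]) picture_frame();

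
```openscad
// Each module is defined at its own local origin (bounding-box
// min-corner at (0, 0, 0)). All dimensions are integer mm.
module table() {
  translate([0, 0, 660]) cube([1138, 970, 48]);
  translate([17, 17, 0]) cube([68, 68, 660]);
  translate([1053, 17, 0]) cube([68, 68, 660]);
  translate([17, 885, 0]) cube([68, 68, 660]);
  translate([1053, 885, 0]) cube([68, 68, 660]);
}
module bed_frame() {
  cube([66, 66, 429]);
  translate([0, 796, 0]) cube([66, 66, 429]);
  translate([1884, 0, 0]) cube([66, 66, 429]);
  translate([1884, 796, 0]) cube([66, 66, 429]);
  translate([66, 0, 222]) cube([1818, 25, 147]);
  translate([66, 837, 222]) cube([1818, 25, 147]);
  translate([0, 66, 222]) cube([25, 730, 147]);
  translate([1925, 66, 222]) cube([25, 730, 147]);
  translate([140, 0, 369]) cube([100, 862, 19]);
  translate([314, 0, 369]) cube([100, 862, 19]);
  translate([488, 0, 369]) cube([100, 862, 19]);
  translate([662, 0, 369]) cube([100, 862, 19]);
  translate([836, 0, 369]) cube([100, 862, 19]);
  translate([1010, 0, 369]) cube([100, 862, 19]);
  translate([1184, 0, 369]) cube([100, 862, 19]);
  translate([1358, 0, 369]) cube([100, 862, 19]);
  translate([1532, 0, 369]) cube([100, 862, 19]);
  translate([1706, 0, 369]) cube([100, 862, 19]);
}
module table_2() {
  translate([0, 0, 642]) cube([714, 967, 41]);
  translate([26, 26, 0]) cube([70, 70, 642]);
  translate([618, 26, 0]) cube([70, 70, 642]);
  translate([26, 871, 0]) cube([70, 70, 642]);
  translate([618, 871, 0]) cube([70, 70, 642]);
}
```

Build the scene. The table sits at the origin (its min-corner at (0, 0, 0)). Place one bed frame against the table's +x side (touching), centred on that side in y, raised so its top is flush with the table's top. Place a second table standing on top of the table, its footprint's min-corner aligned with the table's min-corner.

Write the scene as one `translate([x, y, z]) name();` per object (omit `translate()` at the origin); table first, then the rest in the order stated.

table();
translate([1138, 54, 279]) bed_frame();
translate([0, 0, 708]) table_2();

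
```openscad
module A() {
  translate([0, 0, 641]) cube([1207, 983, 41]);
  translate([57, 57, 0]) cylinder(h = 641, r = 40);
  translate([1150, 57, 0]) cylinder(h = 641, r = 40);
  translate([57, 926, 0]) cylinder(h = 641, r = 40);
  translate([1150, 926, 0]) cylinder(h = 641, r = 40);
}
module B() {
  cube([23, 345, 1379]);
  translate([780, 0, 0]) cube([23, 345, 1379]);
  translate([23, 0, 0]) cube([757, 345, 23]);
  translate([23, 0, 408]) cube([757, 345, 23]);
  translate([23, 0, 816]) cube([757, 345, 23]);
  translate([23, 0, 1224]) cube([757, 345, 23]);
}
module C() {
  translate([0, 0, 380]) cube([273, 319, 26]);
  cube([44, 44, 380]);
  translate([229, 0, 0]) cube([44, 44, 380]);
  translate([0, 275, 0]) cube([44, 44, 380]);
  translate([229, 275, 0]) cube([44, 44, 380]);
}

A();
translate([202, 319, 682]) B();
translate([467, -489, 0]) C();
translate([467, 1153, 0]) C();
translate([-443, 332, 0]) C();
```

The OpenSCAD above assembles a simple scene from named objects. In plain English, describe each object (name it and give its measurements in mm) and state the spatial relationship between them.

A is a table: top 1207 mm (x) × 983 mm (y), 41 mm thick, upper face at z = 682 mm, on four round legs of 80 mm diameter, each leg's bounding box inset 17 mm from the nearest pair of top edges, running from z = 0 to the bottom of the top.

B is a bookshelf 803 mm wide overall, 345 mm deep and 1379 mm tall. The two sides are 23 mm thick vertical panels. 4 horizontal shelves of 23 mm thickness span between the inner faces of the sides; the lowest shelf sits on the floor and shelves are stacked with a clear vertical gap of 385 mm between each pair.

C is a four-legged stool. The seat is a 273×319×26 mm slab whose top surface is at z = 406 mm; four square legs, each 44×44 mm in cross-section, run from the floor (z = 0) to the underside of the seat, each flush with a corner of the seat.

The bookshelf is on top of the table, centred. Three stools sit around the table at the −y, +y, −x sides.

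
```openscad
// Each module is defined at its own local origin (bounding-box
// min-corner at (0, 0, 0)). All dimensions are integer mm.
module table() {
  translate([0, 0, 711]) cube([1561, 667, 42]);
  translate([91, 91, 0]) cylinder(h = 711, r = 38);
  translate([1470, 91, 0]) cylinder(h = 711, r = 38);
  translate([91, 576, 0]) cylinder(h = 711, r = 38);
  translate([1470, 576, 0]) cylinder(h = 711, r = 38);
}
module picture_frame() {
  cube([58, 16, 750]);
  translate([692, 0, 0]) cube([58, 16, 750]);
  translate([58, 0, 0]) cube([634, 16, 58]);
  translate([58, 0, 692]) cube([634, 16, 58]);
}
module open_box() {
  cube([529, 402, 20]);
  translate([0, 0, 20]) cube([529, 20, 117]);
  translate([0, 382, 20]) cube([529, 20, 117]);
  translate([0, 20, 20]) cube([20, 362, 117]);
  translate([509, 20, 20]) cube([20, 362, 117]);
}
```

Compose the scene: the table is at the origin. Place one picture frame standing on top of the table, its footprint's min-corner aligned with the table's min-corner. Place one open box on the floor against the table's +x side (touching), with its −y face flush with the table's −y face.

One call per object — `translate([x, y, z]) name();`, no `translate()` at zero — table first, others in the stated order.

table();
translate([0, 0, 753]) picture_frame();
translate([1561, 0, 0]) open_box();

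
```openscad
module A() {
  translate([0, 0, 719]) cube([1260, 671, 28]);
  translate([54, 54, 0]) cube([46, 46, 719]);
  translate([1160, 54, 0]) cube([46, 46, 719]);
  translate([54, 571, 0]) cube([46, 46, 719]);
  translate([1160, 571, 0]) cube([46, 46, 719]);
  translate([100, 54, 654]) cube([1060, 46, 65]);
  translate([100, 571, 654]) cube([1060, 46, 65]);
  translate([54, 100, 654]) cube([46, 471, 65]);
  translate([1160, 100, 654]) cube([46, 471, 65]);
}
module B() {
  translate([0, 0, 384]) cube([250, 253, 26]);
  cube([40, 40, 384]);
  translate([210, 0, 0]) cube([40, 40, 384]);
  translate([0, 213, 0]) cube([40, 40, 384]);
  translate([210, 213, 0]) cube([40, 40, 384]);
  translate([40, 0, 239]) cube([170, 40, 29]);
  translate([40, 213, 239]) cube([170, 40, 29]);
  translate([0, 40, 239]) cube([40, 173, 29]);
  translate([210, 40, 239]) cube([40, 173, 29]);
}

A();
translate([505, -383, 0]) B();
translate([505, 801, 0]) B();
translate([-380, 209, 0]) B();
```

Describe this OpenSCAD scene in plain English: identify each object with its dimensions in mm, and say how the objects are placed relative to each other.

A is a table: top 1260 mm (x) × 671 mm (y), 28 mm thick, upper face at z = 747 mm, on four 46×46 mm square legs, each inset 54 mm from the nearest pair of top edges, running from z = 0 to the bottom of the top. Four apron rails, 46 mm thick and 65 mm tall, run between adjacent legs with their top edges flush with the underside of the top and their outer faces flush with the legs' outer faces.

B is a simple wooden stool: a rectangular seat 250 mm (x) by 253 mm (y), 26 mm thick, top face at z = 410 mm, on four square legs, each 40×40 mm in cross-section. The legs rest on z = 0, each flush with a corner of the seat. Four stretchers, 40 mm wide and 29 mm tall, connect adjacent legs with their undersides at z = 239 mm, each running between the inner faces of the legs it joins and aligned with the legs' outer faces on the other axis.

Three stools sit around the table at the −y, +y, −x sides.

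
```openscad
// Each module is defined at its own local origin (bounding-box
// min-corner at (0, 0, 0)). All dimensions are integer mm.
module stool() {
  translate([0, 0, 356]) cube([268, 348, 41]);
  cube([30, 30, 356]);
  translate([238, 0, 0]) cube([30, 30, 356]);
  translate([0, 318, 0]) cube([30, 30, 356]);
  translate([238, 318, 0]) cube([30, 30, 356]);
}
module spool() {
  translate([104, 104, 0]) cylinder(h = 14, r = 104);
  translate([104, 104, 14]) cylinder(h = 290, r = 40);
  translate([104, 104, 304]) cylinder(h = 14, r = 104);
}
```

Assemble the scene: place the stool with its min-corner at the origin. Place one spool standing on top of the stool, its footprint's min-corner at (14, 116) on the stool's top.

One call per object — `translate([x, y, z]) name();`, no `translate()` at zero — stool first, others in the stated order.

stool();
translate([14, 116, 397]) spool();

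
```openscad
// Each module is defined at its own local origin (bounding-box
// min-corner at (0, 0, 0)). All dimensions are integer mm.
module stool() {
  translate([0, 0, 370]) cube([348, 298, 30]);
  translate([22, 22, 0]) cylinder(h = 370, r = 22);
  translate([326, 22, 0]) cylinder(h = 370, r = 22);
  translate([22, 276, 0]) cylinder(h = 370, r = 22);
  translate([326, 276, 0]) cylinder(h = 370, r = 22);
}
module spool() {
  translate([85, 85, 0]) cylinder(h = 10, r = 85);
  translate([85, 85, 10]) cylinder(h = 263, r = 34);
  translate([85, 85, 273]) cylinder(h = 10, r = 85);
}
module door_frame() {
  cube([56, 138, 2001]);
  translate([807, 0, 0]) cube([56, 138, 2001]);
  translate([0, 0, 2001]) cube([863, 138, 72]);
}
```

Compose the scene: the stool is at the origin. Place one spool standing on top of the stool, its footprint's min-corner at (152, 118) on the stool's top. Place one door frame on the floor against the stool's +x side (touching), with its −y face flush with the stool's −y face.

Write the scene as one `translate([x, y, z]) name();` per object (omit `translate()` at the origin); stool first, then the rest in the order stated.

stool();
translate([152, 118, 400]) spool();
translate([348, 0, 0]) door_frame();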